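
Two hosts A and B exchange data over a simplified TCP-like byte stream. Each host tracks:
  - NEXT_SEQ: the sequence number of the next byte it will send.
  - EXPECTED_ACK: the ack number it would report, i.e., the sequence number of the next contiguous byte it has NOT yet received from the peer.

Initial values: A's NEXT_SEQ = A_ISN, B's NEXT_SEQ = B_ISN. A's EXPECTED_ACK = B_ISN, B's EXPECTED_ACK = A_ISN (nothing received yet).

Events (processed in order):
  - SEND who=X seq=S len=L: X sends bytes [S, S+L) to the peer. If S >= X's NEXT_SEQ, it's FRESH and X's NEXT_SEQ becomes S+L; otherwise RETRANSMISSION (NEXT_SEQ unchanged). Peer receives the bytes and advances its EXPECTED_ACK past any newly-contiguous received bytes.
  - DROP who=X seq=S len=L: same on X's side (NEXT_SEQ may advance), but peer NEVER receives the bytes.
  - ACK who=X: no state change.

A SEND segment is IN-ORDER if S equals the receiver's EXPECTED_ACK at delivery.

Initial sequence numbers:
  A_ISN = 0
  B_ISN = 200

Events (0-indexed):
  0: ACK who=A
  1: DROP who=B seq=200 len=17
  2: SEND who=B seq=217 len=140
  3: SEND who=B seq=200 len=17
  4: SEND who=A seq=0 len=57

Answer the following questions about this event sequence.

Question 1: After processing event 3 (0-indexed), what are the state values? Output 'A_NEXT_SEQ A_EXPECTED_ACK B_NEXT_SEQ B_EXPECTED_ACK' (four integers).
After event 0: A_seq=0 A_ack=200 B_seq=200 B_ack=0
After event 1: A_seq=0 A_ack=200 B_seq=217 B_ack=0
After event 2: A_seq=0 A_ack=200 B_seq=357 B_ack=0
After event 3: A_seq=0 A_ack=357 B_seq=357 B_ack=0

0 357 357 0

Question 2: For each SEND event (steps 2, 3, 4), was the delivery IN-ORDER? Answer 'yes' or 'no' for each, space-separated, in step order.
Step 2: SEND seq=217 -> out-of-order
Step 3: SEND seq=200 -> in-order
Step 4: SEND seq=0 -> in-order

Answer: no yes yes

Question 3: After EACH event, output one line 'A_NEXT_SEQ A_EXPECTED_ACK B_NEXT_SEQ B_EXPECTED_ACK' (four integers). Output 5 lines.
0 200 200 0
0 200 217 0
0 200 357 0
0 357 357 0
57 357 357 57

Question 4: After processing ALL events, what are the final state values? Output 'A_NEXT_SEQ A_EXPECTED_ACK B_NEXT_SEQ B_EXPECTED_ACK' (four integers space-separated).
Answer: 57 357 357 57

Derivation:
After event 0: A_seq=0 A_ack=200 B_seq=200 B_ack=0
After event 1: A_seq=0 A_ack=200 B_seq=217 B_ack=0
After event 2: A_seq=0 A_ack=200 B_seq=357 B_ack=0
After event 3: A_seq=0 A_ack=357 B_seq=357 B_ack=0
After event 4: A_seq=57 A_ack=357 B_seq=357 B_ack=57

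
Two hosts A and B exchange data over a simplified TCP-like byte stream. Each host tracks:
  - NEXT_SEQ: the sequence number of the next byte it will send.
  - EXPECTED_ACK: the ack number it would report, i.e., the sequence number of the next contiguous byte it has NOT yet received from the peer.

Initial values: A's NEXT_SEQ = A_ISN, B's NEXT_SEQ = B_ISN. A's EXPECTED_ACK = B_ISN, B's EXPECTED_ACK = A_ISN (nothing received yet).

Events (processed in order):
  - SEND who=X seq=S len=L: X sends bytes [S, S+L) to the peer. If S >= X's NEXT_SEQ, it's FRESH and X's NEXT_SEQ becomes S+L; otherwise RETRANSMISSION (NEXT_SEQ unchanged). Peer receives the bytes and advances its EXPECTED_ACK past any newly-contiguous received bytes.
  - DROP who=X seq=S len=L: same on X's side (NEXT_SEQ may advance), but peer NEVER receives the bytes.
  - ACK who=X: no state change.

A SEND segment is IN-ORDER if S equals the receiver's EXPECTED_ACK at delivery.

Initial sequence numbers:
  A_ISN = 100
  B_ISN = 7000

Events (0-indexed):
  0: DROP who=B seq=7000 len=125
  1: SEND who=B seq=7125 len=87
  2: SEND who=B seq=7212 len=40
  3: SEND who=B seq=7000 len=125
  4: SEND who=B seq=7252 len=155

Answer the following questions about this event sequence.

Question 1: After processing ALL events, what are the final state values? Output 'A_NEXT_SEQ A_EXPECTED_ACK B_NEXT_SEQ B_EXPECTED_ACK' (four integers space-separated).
After event 0: A_seq=100 A_ack=7000 B_seq=7125 B_ack=100
After event 1: A_seq=100 A_ack=7000 B_seq=7212 B_ack=100
After event 2: A_seq=100 A_ack=7000 B_seq=7252 B_ack=100
After event 3: A_seq=100 A_ack=7252 B_seq=7252 B_ack=100
After event 4: A_seq=100 A_ack=7407 B_seq=7407 B_ack=100

Answer: 100 7407 7407 100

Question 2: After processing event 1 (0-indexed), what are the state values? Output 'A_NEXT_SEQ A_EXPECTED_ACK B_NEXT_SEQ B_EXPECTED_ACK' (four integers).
After event 0: A_seq=100 A_ack=7000 B_seq=7125 B_ack=100
After event 1: A_seq=100 A_ack=7000 B_seq=7212 B_ack=100

100 7000 7212 100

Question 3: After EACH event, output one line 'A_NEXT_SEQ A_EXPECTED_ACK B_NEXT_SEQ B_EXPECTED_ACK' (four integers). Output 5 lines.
100 7000 7125 100
100 7000 7212 100
100 7000 7252 100
100 7252 7252 100
100 7407 7407 100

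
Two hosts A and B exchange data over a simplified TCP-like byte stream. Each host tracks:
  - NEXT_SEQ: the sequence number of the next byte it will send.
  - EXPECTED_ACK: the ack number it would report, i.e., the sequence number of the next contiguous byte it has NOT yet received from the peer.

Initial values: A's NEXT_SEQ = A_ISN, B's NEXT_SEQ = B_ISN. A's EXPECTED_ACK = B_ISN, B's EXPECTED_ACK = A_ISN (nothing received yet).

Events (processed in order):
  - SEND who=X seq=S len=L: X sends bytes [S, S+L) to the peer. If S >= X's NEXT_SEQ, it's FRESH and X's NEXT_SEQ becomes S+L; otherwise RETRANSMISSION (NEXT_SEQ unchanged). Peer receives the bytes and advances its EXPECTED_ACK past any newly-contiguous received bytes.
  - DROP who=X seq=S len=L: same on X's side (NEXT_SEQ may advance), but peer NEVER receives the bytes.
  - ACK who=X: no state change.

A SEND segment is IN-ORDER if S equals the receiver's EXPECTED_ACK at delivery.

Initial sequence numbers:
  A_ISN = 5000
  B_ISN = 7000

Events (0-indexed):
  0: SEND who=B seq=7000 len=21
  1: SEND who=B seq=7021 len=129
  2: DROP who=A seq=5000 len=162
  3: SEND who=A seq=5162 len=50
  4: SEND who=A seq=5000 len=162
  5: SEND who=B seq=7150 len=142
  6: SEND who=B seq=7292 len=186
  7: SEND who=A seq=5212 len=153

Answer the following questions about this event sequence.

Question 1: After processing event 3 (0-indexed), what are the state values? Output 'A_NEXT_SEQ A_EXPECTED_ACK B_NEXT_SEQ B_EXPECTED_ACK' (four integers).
After event 0: A_seq=5000 A_ack=7021 B_seq=7021 B_ack=5000
After event 1: A_seq=5000 A_ack=7150 B_seq=7150 B_ack=5000
After event 2: A_seq=5162 A_ack=7150 B_seq=7150 B_ack=5000
After event 3: A_seq=5212 A_ack=7150 B_seq=7150 B_ack=5000

5212 7150 7150 5000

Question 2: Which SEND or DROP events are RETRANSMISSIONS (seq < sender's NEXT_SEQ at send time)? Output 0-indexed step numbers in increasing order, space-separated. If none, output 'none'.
Answer: 4

Derivation:
Step 0: SEND seq=7000 -> fresh
Step 1: SEND seq=7021 -> fresh
Step 2: DROP seq=5000 -> fresh
Step 3: SEND seq=5162 -> fresh
Step 4: SEND seq=5000 -> retransmit
Step 5: SEND seq=7150 -> fresh
Step 6: SEND seq=7292 -> fresh
Step 7: SEND seq=5212 -> fresh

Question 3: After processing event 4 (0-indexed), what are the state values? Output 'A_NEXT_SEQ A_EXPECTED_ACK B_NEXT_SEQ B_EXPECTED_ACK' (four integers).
After event 0: A_seq=5000 A_ack=7021 B_seq=7021 B_ack=5000
After event 1: A_seq=5000 A_ack=7150 B_seq=7150 B_ack=5000
After event 2: A_seq=5162 A_ack=7150 B_seq=7150 B_ack=5000
After event 3: A_seq=5212 A_ack=7150 B_seq=7150 B_ack=5000
After event 4: A_seq=5212 A_ack=7150 B_seq=7150 B_ack=5212

5212 7150 7150 5212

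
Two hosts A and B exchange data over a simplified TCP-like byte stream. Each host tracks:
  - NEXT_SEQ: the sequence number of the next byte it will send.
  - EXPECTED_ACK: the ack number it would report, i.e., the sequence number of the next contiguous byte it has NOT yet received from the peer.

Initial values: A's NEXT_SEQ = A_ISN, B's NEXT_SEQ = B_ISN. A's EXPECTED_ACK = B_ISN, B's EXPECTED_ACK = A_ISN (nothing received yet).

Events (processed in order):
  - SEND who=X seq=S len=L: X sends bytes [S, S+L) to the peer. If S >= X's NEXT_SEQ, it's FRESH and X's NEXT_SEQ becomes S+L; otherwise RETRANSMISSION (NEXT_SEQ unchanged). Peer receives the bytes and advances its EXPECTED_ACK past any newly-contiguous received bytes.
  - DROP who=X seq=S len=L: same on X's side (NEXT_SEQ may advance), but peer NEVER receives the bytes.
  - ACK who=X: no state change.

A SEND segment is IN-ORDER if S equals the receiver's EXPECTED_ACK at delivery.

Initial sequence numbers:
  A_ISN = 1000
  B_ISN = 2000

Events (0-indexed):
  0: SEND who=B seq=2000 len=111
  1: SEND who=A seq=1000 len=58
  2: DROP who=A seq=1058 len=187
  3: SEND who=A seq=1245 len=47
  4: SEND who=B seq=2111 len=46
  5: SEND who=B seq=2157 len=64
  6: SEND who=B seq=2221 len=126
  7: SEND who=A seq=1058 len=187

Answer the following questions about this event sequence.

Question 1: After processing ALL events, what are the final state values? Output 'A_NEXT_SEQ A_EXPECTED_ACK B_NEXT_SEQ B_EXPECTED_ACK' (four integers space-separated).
After event 0: A_seq=1000 A_ack=2111 B_seq=2111 B_ack=1000
After event 1: A_seq=1058 A_ack=2111 B_seq=2111 B_ack=1058
After event 2: A_seq=1245 A_ack=2111 B_seq=2111 B_ack=1058
After event 3: A_seq=1292 A_ack=2111 B_seq=2111 B_ack=1058
After event 4: A_seq=1292 A_ack=2157 B_seq=2157 B_ack=1058
After event 5: A_seq=1292 A_ack=2221 B_seq=2221 B_ack=1058
After event 6: A_seq=1292 A_ack=2347 B_seq=2347 B_ack=1058
After event 7: A_seq=1292 A_ack=2347 B_seq=2347 B_ack=1292

Answer: 1292 2347 2347 1292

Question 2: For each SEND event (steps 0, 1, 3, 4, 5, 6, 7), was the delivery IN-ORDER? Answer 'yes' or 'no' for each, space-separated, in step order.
Step 0: SEND seq=2000 -> in-order
Step 1: SEND seq=1000 -> in-order
Step 3: SEND seq=1245 -> out-of-order
Step 4: SEND seq=2111 -> in-order
Step 5: SEND seq=2157 -> in-order
Step 6: SEND seq=2221 -> in-order
Step 7: SEND seq=1058 -> in-order

Answer: yes yes no yes yes yes yes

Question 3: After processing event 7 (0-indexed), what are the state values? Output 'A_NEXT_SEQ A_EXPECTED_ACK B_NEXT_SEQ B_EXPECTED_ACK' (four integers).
After event 0: A_seq=1000 A_ack=2111 B_seq=2111 B_ack=1000
After event 1: A_seq=1058 A_ack=2111 B_seq=2111 B_ack=1058
After event 2: A_seq=1245 A_ack=2111 B_seq=2111 B_ack=1058
After event 3: A_seq=1292 A_ack=2111 B_seq=2111 B_ack=1058
After event 4: A_seq=1292 A_ack=2157 B_seq=2157 B_ack=1058
After event 5: A_seq=1292 A_ack=2221 B_seq=2221 B_ack=1058
After event 6: A_seq=1292 A_ack=2347 B_seq=2347 B_ack=1058
After event 7: A_seq=1292 A_ack=2347 B_seq=2347 B_ack=1292

1292 2347 2347 1292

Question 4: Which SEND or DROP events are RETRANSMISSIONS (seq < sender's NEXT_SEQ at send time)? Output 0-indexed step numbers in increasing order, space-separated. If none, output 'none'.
Answer: 7

Derivation:
Step 0: SEND seq=2000 -> fresh
Step 1: SEND seq=1000 -> fresh
Step 2: DROP seq=1058 -> fresh
Step 3: SEND seq=1245 -> fresh
Step 4: SEND seq=2111 -> fresh
Step 5: SEND seq=2157 -> fresh
Step 6: SEND seq=2221 -> fresh
Step 7: SEND seq=1058 -> retransmit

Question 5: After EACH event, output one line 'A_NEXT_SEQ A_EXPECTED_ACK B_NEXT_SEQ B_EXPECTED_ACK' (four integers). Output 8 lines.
1000 2111 2111 1000
1058 2111 2111 1058
1245 2111 2111 1058
1292 2111 2111 1058
1292 2157 2157 1058
1292 2221 2221 1058
1292 2347 2347 1058
1292 2347 2347 1292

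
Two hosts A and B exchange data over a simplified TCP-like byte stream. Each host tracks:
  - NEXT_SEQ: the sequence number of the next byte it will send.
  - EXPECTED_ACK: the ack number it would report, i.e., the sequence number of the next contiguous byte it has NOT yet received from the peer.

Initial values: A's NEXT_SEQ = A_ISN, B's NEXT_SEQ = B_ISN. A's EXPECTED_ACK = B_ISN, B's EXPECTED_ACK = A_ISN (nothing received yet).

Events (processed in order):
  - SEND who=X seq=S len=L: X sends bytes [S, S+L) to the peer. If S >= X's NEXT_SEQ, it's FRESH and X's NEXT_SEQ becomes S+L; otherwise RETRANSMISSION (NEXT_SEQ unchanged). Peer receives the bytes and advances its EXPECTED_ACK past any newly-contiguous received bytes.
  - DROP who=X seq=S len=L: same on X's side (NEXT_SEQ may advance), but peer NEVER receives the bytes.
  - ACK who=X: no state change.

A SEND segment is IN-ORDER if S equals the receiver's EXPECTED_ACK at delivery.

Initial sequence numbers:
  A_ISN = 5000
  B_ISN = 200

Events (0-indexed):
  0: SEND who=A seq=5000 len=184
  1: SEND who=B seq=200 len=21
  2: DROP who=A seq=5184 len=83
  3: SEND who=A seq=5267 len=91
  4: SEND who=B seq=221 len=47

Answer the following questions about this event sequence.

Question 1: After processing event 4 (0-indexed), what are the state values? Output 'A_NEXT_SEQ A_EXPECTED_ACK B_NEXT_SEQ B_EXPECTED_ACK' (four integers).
After event 0: A_seq=5184 A_ack=200 B_seq=200 B_ack=5184
After event 1: A_seq=5184 A_ack=221 B_seq=221 B_ack=5184
After event 2: A_seq=5267 A_ack=221 B_seq=221 B_ack=5184
After event 3: A_seq=5358 A_ack=221 B_seq=221 B_ack=5184
After event 4: A_seq=5358 A_ack=268 B_seq=268 B_ack=5184

5358 268 268 5184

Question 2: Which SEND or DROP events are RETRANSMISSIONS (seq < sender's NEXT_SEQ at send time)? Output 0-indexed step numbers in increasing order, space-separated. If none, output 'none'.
Answer: none

Derivation:
Step 0: SEND seq=5000 -> fresh
Step 1: SEND seq=200 -> fresh
Step 2: DROP seq=5184 -> fresh
Step 3: SEND seq=5267 -> fresh
Step 4: SEND seq=221 -> fresh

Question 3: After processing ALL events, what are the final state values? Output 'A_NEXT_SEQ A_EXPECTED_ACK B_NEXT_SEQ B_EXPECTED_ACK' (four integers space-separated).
After event 0: A_seq=5184 A_ack=200 B_seq=200 B_ack=5184
After event 1: A_seq=5184 A_ack=221 B_seq=221 B_ack=5184
After event 2: A_seq=5267 A_ack=221 B_seq=221 B_ack=5184
After event 3: A_seq=5358 A_ack=221 B_seq=221 B_ack=5184
After event 4: A_seq=5358 A_ack=268 B_seq=268 B_ack=5184

Answer: 5358 268 268 5184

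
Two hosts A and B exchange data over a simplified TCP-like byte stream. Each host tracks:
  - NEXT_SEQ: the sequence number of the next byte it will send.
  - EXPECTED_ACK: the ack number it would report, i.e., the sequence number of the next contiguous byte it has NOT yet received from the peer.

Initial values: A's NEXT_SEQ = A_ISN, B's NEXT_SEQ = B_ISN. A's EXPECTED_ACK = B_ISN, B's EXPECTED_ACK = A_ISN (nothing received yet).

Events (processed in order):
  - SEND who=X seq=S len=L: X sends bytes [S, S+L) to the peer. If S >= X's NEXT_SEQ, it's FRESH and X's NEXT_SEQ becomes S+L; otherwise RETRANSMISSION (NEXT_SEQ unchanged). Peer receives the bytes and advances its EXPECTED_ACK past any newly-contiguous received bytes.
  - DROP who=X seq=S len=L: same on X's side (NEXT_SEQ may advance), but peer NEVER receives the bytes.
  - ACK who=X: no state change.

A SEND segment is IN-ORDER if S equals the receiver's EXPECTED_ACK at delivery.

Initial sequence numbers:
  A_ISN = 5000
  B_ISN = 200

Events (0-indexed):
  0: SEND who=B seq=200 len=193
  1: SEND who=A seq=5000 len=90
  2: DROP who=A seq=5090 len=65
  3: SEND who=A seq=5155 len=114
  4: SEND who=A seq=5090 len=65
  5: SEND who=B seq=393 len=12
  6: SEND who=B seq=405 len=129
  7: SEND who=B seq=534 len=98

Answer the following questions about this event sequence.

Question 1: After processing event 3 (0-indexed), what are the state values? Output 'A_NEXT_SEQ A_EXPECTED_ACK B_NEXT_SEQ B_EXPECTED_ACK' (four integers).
After event 0: A_seq=5000 A_ack=393 B_seq=393 B_ack=5000
After event 1: A_seq=5090 A_ack=393 B_seq=393 B_ack=5090
After event 2: A_seq=5155 A_ack=393 B_seq=393 B_ack=5090
After event 3: A_seq=5269 A_ack=393 B_seq=393 B_ack=5090

5269 393 393 5090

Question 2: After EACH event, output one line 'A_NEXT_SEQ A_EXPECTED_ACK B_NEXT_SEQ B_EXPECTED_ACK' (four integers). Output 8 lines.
5000 393 393 5000
5090 393 393 5090
5155 393 393 5090
5269 393 393 5090
5269 393 393 5269
5269 405 405 5269
5269 534 534 5269
5269 632 632 5269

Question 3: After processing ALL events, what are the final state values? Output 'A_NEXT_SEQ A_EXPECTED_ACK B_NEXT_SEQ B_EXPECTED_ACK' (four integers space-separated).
Answer: 5269 632 632 5269

Derivation:
After event 0: A_seq=5000 A_ack=393 B_seq=393 B_ack=5000
After event 1: A_seq=5090 A_ack=393 B_seq=393 B_ack=5090
After event 2: A_seq=5155 A_ack=393 B_seq=393 B_ack=5090
After event 3: A_seq=5269 A_ack=393 B_seq=393 B_ack=5090
After event 4: A_seq=5269 A_ack=393 B_seq=393 B_ack=5269
After event 5: A_seq=5269 A_ack=405 B_seq=405 B_ack=5269
After event 6: A_seq=5269 A_ack=534 B_seq=534 B_ack=5269
After event 7: A_seq=5269 A_ack=632 B_seq=632 B_ack=5269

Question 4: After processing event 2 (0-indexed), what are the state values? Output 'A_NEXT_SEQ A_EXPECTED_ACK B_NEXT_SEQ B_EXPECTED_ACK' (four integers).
After event 0: A_seq=5000 A_ack=393 B_seq=393 B_ack=5000
After event 1: A_seq=5090 A_ack=393 B_seq=393 B_ack=5090
After event 2: A_seq=5155 A_ack=393 B_seq=393 B_ack=5090

5155 393 393 5090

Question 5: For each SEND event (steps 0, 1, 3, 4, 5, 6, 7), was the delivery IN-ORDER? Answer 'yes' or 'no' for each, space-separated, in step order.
Answer: yes yes no yes yes yes yes

Derivation:
Step 0: SEND seq=200 -> in-order
Step 1: SEND seq=5000 -> in-order
Step 3: SEND seq=5155 -> out-of-order
Step 4: SEND seq=5090 -> in-order
Step 5: SEND seq=393 -> in-order
Step 6: SEND seq=405 -> in-order
Step 7: SEND seq=534 -> in-order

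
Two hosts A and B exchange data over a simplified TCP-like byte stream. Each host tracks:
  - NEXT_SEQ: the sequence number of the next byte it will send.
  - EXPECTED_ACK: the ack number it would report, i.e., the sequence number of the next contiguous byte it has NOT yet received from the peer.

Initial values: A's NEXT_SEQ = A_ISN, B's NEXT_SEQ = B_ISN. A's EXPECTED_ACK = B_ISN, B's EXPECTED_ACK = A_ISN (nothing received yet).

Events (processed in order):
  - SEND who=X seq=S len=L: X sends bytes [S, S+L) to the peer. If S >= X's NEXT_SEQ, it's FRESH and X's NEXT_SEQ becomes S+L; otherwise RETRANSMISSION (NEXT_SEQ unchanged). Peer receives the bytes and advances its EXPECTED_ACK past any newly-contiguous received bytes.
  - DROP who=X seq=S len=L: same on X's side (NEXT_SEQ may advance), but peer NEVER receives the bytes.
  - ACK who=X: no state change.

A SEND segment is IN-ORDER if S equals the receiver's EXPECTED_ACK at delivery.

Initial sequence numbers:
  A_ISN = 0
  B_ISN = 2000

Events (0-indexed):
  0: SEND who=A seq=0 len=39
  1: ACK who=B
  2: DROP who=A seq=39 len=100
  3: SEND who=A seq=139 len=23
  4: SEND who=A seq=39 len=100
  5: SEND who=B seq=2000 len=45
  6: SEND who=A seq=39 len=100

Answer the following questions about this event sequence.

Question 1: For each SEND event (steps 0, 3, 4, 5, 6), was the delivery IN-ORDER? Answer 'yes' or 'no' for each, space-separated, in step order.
Answer: yes no yes yes no

Derivation:
Step 0: SEND seq=0 -> in-order
Step 3: SEND seq=139 -> out-of-order
Step 4: SEND seq=39 -> in-order
Step 5: SEND seq=2000 -> in-order
Step 6: SEND seq=39 -> out-of-order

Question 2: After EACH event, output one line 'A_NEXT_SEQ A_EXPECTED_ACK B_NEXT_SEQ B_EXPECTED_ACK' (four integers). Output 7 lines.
39 2000 2000 39
39 2000 2000 39
139 2000 2000 39
162 2000 2000 39
162 2000 2000 162
162 2045 2045 162
162 2045 2045 162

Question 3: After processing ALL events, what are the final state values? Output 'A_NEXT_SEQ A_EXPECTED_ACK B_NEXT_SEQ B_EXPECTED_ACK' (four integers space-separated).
After event 0: A_seq=39 A_ack=2000 B_seq=2000 B_ack=39
After event 1: A_seq=39 A_ack=2000 B_seq=2000 B_ack=39
After event 2: A_seq=139 A_ack=2000 B_seq=2000 B_ack=39
After event 3: A_seq=162 A_ack=2000 B_seq=2000 B_ack=39
After event 4: A_seq=162 A_ack=2000 B_seq=2000 B_ack=162
After event 5: A_seq=162 A_ack=2045 B_seq=2045 B_ack=162
After event 6: A_seq=162 A_ack=2045 B_seq=2045 B_ack=162

Answer: 162 2045 2045 162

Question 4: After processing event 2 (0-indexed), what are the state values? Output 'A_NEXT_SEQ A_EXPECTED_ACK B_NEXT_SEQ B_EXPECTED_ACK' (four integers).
After event 0: A_seq=39 A_ack=2000 B_seq=2000 B_ack=39
After event 1: A_seq=39 A_ack=2000 B_seq=2000 B_ack=39
After event 2: A_seq=139 A_ack=2000 B_seq=2000 B_ack=39

139 2000 2000 39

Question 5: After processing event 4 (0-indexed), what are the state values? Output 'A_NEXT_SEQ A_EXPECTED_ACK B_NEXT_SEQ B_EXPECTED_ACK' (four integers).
After event 0: A_seq=39 A_ack=2000 B_seq=2000 B_ack=39
After event 1: A_seq=39 A_ack=2000 B_seq=2000 B_ack=39
After event 2: A_seq=139 A_ack=2000 B_seq=2000 B_ack=39
After event 3: A_seq=162 A_ack=2000 B_seq=2000 B_ack=39
After event 4: A_seq=162 A_ack=2000 B_seq=2000 B_ack=162

162 2000 2000 162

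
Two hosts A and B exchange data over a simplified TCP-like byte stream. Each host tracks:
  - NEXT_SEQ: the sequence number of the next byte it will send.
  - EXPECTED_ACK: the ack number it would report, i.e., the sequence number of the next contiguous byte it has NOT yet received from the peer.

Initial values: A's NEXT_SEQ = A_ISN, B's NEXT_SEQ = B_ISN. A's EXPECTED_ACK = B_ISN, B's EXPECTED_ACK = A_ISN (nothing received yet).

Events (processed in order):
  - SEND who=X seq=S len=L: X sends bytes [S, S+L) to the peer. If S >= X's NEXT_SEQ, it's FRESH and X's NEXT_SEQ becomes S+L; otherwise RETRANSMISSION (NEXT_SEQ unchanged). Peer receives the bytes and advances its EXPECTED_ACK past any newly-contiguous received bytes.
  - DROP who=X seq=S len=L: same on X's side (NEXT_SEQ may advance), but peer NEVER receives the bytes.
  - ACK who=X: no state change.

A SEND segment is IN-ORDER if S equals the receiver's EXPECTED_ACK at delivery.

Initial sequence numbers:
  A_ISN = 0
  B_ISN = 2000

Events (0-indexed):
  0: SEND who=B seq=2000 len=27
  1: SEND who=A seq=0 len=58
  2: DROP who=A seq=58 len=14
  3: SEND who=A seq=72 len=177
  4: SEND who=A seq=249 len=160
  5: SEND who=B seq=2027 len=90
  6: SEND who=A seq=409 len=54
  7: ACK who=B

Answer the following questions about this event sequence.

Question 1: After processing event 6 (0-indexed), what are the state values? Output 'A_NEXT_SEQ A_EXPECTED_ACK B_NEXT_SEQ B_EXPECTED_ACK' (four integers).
After event 0: A_seq=0 A_ack=2027 B_seq=2027 B_ack=0
After event 1: A_seq=58 A_ack=2027 B_seq=2027 B_ack=58
After event 2: A_seq=72 A_ack=2027 B_seq=2027 B_ack=58
After event 3: A_seq=249 A_ack=2027 B_seq=2027 B_ack=58
After event 4: A_seq=409 A_ack=2027 B_seq=2027 B_ack=58
After event 5: A_seq=409 A_ack=2117 B_seq=2117 B_ack=58
After event 6: A_seq=463 A_ack=2117 B_seq=2117 B_ack=58

463 2117 2117 58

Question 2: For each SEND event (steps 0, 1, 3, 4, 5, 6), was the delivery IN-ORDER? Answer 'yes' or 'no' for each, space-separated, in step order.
Answer: yes yes no no yes no

Derivation:
Step 0: SEND seq=2000 -> in-order
Step 1: SEND seq=0 -> in-order
Step 3: SEND seq=72 -> out-of-order
Step 4: SEND seq=249 -> out-of-order
Step 5: SEND seq=2027 -> in-order
Step 6: SEND seq=409 -> out-of-order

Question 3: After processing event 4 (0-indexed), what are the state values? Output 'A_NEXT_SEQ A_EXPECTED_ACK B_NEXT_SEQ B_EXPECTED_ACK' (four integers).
After event 0: A_seq=0 A_ack=2027 B_seq=2027 B_ack=0
After event 1: A_seq=58 A_ack=2027 B_seq=2027 B_ack=58
After event 2: A_seq=72 A_ack=2027 B_seq=2027 B_ack=58
After event 3: A_seq=249 A_ack=2027 B_seq=2027 B_ack=58
After event 4: A_seq=409 A_ack=2027 B_seq=2027 B_ack=58

409 2027 2027 58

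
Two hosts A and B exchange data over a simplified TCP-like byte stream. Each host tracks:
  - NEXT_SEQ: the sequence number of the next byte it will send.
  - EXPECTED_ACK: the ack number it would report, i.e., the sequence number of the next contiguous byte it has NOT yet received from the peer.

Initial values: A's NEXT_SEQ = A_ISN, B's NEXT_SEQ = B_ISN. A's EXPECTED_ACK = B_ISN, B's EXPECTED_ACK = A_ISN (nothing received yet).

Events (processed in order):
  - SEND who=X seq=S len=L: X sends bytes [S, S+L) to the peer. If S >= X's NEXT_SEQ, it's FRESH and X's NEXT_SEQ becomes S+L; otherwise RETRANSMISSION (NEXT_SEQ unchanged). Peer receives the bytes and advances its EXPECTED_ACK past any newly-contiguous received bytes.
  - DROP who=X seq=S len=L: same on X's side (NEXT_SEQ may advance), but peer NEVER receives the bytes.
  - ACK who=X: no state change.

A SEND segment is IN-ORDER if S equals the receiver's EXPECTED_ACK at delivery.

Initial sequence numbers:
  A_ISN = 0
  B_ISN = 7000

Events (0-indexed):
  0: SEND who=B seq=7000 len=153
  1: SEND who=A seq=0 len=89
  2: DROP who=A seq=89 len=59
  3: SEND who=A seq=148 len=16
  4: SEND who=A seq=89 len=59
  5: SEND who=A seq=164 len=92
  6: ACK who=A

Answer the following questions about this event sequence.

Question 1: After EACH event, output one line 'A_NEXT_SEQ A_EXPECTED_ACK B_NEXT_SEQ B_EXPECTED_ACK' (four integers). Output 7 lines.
0 7153 7153 0
89 7153 7153 89
148 7153 7153 89
164 7153 7153 89
164 7153 7153 164
256 7153 7153 256
256 7153 7153 256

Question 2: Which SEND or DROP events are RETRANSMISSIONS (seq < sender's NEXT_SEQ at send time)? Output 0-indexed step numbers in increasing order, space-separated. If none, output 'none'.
Step 0: SEND seq=7000 -> fresh
Step 1: SEND seq=0 -> fresh
Step 2: DROP seq=89 -> fresh
Step 3: SEND seq=148 -> fresh
Step 4: SEND seq=89 -> retransmit
Step 5: SEND seq=164 -> fresh

Answer: 4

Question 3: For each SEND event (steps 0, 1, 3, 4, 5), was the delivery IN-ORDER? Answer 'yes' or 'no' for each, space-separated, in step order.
Step 0: SEND seq=7000 -> in-order
Step 1: SEND seq=0 -> in-order
Step 3: SEND seq=148 -> out-of-order
Step 4: SEND seq=89 -> in-order
Step 5: SEND seq=164 -> in-order

Answer: yes yes no yes yes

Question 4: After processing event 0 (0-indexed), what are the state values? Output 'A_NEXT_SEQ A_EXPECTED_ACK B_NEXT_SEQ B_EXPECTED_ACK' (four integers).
After event 0: A_seq=0 A_ack=7153 B_seq=7153 B_ack=0

0 7153 7153 0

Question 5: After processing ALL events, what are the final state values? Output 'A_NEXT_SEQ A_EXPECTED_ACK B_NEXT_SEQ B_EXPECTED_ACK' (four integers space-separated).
After event 0: A_seq=0 A_ack=7153 B_seq=7153 B_ack=0
After event 1: A_seq=89 A_ack=7153 B_seq=7153 B_ack=89
After event 2: A_seq=148 A_ack=7153 B_seq=7153 B_ack=89
After event 3: A_seq=164 A_ack=7153 B_seq=7153 B_ack=89
After event 4: A_seq=164 A_ack=7153 B_seq=7153 B_ack=164
After event 5: A_seq=256 A_ack=7153 B_seq=7153 B_ack=256
After event 6: A_seq=256 A_ack=7153 B_seq=7153 B_ack=256

Answer: 256 7153 7153 256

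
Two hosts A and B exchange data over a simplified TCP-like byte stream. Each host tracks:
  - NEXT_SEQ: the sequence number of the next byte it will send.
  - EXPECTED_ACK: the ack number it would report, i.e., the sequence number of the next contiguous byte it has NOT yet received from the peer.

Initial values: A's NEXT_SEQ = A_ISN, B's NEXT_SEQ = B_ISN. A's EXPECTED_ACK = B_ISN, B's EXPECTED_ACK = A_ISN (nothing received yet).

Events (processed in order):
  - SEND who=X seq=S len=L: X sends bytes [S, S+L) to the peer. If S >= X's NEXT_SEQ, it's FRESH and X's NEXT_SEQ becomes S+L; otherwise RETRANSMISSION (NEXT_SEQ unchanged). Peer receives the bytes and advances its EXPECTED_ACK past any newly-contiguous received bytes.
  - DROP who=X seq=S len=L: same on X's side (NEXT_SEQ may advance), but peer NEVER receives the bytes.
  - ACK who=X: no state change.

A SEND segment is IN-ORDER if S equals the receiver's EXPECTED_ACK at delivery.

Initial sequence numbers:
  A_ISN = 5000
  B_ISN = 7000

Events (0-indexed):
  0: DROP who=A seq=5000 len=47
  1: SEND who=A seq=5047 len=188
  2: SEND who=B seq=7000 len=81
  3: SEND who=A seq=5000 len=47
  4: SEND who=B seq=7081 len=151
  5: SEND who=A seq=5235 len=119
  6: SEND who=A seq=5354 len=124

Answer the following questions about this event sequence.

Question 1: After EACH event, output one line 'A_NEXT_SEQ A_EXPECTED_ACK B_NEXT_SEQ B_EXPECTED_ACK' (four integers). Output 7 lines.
5047 7000 7000 5000
5235 7000 7000 5000
5235 7081 7081 5000
5235 7081 7081 5235
5235 7232 7232 5235
5354 7232 7232 5354
5478 7232 7232 5478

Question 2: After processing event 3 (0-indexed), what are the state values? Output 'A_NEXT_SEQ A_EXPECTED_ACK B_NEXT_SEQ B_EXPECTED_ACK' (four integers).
After event 0: A_seq=5047 A_ack=7000 B_seq=7000 B_ack=5000
After event 1: A_seq=5235 A_ack=7000 B_seq=7000 B_ack=5000
After event 2: A_seq=5235 A_ack=7081 B_seq=7081 B_ack=5000
After event 3: A_seq=5235 A_ack=7081 B_seq=7081 B_ack=5235

5235 7081 7081 5235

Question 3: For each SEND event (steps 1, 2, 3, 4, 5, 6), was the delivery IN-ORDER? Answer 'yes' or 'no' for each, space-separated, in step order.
Step 1: SEND seq=5047 -> out-of-order
Step 2: SEND seq=7000 -> in-order
Step 3: SEND seq=5000 -> in-order
Step 4: SEND seq=7081 -> in-order
Step 5: SEND seq=5235 -> in-order
Step 6: SEND seq=5354 -> in-order

Answer: no yes yes yes yes yes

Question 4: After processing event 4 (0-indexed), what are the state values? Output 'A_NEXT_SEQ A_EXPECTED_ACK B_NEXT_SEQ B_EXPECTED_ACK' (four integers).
After event 0: A_seq=5047 A_ack=7000 B_seq=7000 B_ack=5000
After event 1: A_seq=5235 A_ack=7000 B_seq=7000 B_ack=5000
After event 2: A_seq=5235 A_ack=7081 B_seq=7081 B_ack=5000
After event 3: A_seq=5235 A_ack=7081 B_seq=7081 B_ack=5235
After event 4: A_seq=5235 A_ack=7232 B_seq=7232 B_ack=5235

5235 7232 7232 5235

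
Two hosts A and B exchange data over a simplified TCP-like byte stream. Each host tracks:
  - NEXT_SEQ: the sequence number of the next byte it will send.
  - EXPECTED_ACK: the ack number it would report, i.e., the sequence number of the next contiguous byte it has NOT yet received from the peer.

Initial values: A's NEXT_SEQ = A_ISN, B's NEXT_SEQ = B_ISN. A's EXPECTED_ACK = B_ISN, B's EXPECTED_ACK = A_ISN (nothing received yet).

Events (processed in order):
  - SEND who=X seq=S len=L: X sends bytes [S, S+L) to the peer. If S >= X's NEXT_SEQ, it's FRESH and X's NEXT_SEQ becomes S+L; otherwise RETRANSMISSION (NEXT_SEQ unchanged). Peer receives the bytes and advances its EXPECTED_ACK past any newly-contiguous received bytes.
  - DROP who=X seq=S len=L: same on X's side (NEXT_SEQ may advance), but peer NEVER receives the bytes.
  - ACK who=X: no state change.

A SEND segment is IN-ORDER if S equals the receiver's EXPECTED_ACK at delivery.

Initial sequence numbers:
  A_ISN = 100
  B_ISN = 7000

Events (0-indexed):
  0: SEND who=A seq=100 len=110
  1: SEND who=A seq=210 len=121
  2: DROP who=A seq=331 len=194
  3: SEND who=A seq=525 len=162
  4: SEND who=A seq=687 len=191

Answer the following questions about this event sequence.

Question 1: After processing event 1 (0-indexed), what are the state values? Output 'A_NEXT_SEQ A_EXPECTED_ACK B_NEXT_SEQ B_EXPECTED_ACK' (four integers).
After event 0: A_seq=210 A_ack=7000 B_seq=7000 B_ack=210
After event 1: A_seq=331 A_ack=7000 B_seq=7000 B_ack=331

331 7000 7000 331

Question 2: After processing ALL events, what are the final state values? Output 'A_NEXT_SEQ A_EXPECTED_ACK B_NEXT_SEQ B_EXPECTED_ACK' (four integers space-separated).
Answer: 878 7000 7000 331

Derivation:
After event 0: A_seq=210 A_ack=7000 B_seq=7000 B_ack=210
After event 1: A_seq=331 A_ack=7000 B_seq=7000 B_ack=331
After event 2: A_seq=525 A_ack=7000 B_seq=7000 B_ack=331
After event 3: A_seq=687 A_ack=7000 B_seq=7000 B_ack=331
After event 4: A_seq=878 A_ack=7000 B_seq=7000 B_ack=331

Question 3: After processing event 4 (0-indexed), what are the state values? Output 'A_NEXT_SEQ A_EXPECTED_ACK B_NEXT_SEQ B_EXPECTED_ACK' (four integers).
After event 0: A_seq=210 A_ack=7000 B_seq=7000 B_ack=210
After event 1: A_seq=331 A_ack=7000 B_seq=7000 B_ack=331
After event 2: A_seq=525 A_ack=7000 B_seq=7000 B_ack=331
After event 3: A_seq=687 A_ack=7000 B_seq=7000 B_ack=331
After event 4: A_seq=878 A_ack=7000 B_seq=7000 B_ack=331

878 7000 7000 331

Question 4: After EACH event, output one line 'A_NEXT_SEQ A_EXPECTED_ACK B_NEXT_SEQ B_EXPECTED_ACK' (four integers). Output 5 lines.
210 7000 7000 210
331 7000 7000 331
525 7000 7000 331
687 7000 7000 331
878 7000 7000 331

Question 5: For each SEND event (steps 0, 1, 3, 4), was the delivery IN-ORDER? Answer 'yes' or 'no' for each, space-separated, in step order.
Step 0: SEND seq=100 -> in-order
Step 1: SEND seq=210 -> in-order
Step 3: SEND seq=525 -> out-of-order
Step 4: SEND seq=687 -> out-of-order

Answer: yes yes no no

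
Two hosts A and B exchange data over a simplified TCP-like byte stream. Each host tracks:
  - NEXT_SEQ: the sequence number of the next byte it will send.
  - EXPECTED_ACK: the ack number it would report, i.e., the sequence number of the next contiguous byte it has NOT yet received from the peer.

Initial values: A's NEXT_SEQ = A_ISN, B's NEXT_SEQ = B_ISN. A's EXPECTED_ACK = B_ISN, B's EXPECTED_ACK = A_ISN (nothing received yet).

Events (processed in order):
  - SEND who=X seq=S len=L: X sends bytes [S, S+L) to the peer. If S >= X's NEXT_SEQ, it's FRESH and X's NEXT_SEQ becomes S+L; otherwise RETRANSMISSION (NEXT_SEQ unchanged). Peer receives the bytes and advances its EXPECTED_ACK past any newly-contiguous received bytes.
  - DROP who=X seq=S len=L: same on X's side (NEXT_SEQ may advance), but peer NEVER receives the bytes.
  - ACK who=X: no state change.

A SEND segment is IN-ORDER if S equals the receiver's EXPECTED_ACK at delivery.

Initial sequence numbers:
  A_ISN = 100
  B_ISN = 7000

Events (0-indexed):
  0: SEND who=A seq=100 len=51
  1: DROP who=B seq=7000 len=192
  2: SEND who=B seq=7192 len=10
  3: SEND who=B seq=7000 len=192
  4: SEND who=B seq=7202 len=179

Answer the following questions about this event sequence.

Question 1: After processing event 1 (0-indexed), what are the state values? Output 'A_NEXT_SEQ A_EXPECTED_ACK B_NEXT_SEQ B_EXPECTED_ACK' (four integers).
After event 0: A_seq=151 A_ack=7000 B_seq=7000 B_ack=151
After event 1: A_seq=151 A_ack=7000 B_seq=7192 B_ack=151

151 7000 7192 151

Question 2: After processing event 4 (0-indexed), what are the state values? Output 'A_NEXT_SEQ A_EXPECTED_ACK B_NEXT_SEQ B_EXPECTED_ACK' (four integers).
After event 0: A_seq=151 A_ack=7000 B_seq=7000 B_ack=151
After event 1: A_seq=151 A_ack=7000 B_seq=7192 B_ack=151
After event 2: A_seq=151 A_ack=7000 B_seq=7202 B_ack=151
After event 3: A_seq=151 A_ack=7202 B_seq=7202 B_ack=151
After event 4: A_seq=151 A_ack=7381 B_seq=7381 B_ack=151

151 7381 7381 151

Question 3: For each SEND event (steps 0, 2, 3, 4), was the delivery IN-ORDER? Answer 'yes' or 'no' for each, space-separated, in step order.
Step 0: SEND seq=100 -> in-order
Step 2: SEND seq=7192 -> out-of-order
Step 3: SEND seq=7000 -> in-order
Step 4: SEND seq=7202 -> in-order

Answer: yes no yes yes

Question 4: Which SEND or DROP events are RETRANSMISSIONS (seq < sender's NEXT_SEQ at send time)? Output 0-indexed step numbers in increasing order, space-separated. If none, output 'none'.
Step 0: SEND seq=100 -> fresh
Step 1: DROP seq=7000 -> fresh
Step 2: SEND seq=7192 -> fresh
Step 3: SEND seq=7000 -> retransmit
Step 4: SEND seq=7202 -> fresh

Answer: 3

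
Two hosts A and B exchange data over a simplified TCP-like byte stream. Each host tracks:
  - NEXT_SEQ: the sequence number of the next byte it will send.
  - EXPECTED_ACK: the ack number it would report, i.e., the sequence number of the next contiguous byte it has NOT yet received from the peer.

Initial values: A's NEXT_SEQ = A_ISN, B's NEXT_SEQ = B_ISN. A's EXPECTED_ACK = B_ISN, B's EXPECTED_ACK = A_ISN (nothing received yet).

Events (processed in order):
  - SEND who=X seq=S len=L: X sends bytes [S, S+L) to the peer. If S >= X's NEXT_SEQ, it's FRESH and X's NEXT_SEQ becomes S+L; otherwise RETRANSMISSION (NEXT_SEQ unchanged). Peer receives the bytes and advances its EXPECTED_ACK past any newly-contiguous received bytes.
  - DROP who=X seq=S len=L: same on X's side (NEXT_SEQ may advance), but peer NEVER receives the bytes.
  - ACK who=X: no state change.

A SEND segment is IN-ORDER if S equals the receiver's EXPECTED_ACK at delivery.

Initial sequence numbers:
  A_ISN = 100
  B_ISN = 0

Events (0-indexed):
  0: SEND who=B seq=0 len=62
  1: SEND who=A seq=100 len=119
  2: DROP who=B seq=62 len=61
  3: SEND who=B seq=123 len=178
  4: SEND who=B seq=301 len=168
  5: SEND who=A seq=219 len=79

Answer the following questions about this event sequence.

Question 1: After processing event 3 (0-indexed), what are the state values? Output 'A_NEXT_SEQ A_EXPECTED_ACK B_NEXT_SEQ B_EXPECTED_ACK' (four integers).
After event 0: A_seq=100 A_ack=62 B_seq=62 B_ack=100
After event 1: A_seq=219 A_ack=62 B_seq=62 B_ack=219
After event 2: A_seq=219 A_ack=62 B_seq=123 B_ack=219
After event 3: A_seq=219 A_ack=62 B_seq=301 B_ack=219

219 62 301 219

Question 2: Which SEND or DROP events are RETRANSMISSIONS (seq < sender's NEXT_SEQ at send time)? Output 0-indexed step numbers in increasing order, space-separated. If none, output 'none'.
Answer: none

Derivation:
Step 0: SEND seq=0 -> fresh
Step 1: SEND seq=100 -> fresh
Step 2: DROP seq=62 -> fresh
Step 3: SEND seq=123 -> fresh
Step 4: SEND seq=301 -> fresh
Step 5: SEND seq=219 -> fresh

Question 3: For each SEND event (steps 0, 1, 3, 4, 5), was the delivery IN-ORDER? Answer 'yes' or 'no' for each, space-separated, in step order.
Answer: yes yes no no yes

Derivation:
Step 0: SEND seq=0 -> in-order
Step 1: SEND seq=100 -> in-order
Step 3: SEND seq=123 -> out-of-order
Step 4: SEND seq=301 -> out-of-order
Step 5: SEND seq=219 -> in-order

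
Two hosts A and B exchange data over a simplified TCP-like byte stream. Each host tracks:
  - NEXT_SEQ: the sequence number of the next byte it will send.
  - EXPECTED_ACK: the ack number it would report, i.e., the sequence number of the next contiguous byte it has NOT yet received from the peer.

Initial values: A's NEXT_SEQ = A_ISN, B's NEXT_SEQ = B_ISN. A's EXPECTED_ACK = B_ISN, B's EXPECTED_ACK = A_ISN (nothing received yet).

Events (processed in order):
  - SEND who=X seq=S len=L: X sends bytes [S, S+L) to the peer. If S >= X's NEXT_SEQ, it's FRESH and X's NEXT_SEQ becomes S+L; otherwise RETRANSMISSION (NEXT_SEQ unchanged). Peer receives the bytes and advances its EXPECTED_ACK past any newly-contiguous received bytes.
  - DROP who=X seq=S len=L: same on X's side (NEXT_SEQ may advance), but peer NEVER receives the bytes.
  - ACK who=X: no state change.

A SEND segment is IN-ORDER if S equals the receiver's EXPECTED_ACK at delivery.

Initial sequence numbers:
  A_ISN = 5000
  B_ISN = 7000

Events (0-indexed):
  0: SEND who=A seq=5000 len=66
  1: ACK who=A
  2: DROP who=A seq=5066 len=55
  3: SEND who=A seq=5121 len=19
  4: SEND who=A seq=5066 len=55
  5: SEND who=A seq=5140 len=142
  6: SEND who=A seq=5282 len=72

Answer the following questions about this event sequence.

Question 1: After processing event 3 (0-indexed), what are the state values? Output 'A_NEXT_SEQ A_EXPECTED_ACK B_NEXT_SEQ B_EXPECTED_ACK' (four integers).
After event 0: A_seq=5066 A_ack=7000 B_seq=7000 B_ack=5066
After event 1: A_seq=5066 A_ack=7000 B_seq=7000 B_ack=5066
After event 2: A_seq=5121 A_ack=7000 B_seq=7000 B_ack=5066
After event 3: A_seq=5140 A_ack=7000 B_seq=7000 B_ack=5066

5140 7000 7000 5066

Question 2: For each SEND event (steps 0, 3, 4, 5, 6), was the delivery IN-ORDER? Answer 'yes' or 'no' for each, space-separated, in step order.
Answer: yes no yes yes yes

Derivation:
Step 0: SEND seq=5000 -> in-order
Step 3: SEND seq=5121 -> out-of-order
Step 4: SEND seq=5066 -> in-order
Step 5: SEND seq=5140 -> in-order
Step 6: SEND seq=5282 -> in-order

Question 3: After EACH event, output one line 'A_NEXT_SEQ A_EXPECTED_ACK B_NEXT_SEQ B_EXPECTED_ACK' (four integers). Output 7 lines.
5066 7000 7000 5066
5066 7000 7000 5066
5121 7000 7000 5066
5140 7000 7000 5066
5140 7000 7000 5140
5282 7000 7000 5282
5354 7000 7000 5354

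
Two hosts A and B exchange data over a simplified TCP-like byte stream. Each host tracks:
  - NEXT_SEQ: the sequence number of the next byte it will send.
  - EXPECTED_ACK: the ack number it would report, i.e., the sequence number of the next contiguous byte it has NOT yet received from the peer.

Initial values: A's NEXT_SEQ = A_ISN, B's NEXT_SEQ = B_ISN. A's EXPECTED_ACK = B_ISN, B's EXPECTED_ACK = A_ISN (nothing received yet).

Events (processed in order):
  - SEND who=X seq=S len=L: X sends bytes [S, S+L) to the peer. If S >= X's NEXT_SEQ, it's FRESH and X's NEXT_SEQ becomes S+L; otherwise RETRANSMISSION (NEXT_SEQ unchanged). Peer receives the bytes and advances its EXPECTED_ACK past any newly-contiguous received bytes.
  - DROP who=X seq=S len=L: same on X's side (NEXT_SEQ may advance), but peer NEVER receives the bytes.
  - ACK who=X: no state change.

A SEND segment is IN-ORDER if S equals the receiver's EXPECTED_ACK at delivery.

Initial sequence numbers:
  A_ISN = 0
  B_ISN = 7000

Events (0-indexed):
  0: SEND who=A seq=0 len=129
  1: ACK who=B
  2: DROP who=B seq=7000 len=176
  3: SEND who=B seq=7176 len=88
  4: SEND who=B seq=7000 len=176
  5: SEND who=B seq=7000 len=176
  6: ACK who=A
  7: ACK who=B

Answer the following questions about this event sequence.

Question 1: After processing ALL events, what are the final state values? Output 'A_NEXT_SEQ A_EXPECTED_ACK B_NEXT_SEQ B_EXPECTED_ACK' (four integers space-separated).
After event 0: A_seq=129 A_ack=7000 B_seq=7000 B_ack=129
After event 1: A_seq=129 A_ack=7000 B_seq=7000 B_ack=129
After event 2: A_seq=129 A_ack=7000 B_seq=7176 B_ack=129
After event 3: A_seq=129 A_ack=7000 B_seq=7264 B_ack=129
After event 4: A_seq=129 A_ack=7264 B_seq=7264 B_ack=129
After event 5: A_seq=129 A_ack=7264 B_seq=7264 B_ack=129
After event 6: A_seq=129 A_ack=7264 B_seq=7264 B_ack=129
After event 7: A_seq=129 A_ack=7264 B_seq=7264 B_ack=129

Answer: 129 7264 7264 129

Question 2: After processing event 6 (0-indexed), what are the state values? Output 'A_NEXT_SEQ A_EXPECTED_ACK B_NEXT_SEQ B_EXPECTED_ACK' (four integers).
After event 0: A_seq=129 A_ack=7000 B_seq=7000 B_ack=129
After event 1: A_seq=129 A_ack=7000 B_seq=7000 B_ack=129
After event 2: A_seq=129 A_ack=7000 B_seq=7176 B_ack=129
After event 3: A_seq=129 A_ack=7000 B_seq=7264 B_ack=129
After event 4: A_seq=129 A_ack=7264 B_seq=7264 B_ack=129
After event 5: A_seq=129 A_ack=7264 B_seq=7264 B_ack=129
After event 6: A_seq=129 A_ack=7264 B_seq=7264 B_ack=129

129 7264 7264 129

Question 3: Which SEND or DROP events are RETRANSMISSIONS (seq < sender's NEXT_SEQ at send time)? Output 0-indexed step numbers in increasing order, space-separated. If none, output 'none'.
Answer: 4 5

Derivation:
Step 0: SEND seq=0 -> fresh
Step 2: DROP seq=7000 -> fresh
Step 3: SEND seq=7176 -> fresh
Step 4: SEND seq=7000 -> retransmit
Step 5: SEND seq=7000 -> retransmit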